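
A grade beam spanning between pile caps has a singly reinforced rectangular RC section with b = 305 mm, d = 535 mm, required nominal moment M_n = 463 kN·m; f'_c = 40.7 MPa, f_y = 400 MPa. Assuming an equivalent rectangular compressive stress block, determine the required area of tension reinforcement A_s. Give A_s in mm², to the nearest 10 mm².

With M_n = 0.85 f'_c a b (d − a/2), solve the quadratic for a:
a = d − √(d² − 2M_n/(0.85 f'_c b)) = 535 − √(535² − 2 × 463×10⁶/(0.85 × 40.7 × 305)) = 89.51 mm.
A_s = 0.85 f'_c a b / f_y = 0.85 × 40.7 × 89.51 × 305 / 400 = 2361.2 mm².

A_s ≈ 2360 mm²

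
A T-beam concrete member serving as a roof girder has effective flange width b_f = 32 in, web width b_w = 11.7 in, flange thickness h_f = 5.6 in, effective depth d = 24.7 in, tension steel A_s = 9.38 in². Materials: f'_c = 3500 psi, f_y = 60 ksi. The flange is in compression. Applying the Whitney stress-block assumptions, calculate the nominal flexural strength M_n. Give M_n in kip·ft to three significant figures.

Tension: T = A_s f_y = 9.38 × 60 = 562.8 kips.
Try a within the flange: a = T/(0.85 f'_c b_f) = 562.8/(0.85 × 3.5 × 32) = 5.912 in.
a = 5.912 > h_f = 5.6 in: the block extends into the web. Split into flange-overhang and web parts.
C_f = 0.85 f'_c (b_f − b_w) h_f = 0.85 × 3.5 × (32 − 11.7) × 5.6 = 338.2 kips.
Remaining web compression depth: a_w = (T − C_f)/(0.85 f'_c b_w) = (562.8 − 338.2)/(0.85 × 3.5 × 11.7) = 6.453 in.
M_n = C_f(d − h_f/2) + (T − C_f)(d − a_w/2) = 338.2 × (24.7 − 2.8) + 224.6 × (24.7 − 3.2265) = 7406.6 + 4822.9 = 12229.5 kip·in.
M_n = 12229.5/12 = 1019.13 kip·ft.

M_n ≈ 1020 kip·ft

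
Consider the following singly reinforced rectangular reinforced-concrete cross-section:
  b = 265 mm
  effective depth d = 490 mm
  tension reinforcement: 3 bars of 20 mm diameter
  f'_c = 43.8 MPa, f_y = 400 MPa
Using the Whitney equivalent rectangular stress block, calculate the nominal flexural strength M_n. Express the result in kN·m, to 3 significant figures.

A_s = 3 × 314 = 942 mm².
T = A_s f_y = 942 × 400 = 376800 N = 376.8 kN.
From C = T: a = T/(0.85 f'_c b) = 376800/(0.85 × 43.8 × 265) = 38.19 mm.
M_n = T(d − a/2) = 376.8 kN × (490 − 19.095) mm = 177.44 kN·m.

M_n ≈ 177 kN·m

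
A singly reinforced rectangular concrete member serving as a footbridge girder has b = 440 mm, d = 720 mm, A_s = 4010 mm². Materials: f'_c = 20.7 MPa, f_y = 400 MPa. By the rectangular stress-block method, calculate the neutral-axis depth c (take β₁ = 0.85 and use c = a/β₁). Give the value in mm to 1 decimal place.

T = A_s f_y = 4010 × 400 = 1604000 N = 1604 kN.
Setting C = 0.85 f'_c a b equal to T: a = 1604000/(0.85 × 20.7 × 440) = 207.187 mm.
With β₁ = 0.85, c = a/β₁ = 207.187/0.85 = 243.7 mm.

c ≈ 243.7 mm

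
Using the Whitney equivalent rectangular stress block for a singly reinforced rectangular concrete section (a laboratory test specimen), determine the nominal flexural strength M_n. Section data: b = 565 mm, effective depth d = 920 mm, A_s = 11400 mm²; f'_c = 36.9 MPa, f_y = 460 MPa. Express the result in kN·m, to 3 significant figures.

T = A_s f_y = 11400 × 460 = 5244000 N = 5244 kN.
From C = T: a = T/(0.85 f'_c b) = 5244000/(0.85 × 36.9 × 565) = 295.92 mm.
M_n = T(d − a/2) = 5244 kN × (920 − 147.96) mm = 4048.58 kN·m.

M_n ≈ 4050 kN·m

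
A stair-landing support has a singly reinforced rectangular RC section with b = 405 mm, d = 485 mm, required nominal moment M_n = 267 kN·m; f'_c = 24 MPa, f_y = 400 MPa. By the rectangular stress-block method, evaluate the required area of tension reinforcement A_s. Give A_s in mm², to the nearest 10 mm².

With M_n = 0.85 f'_c a b (d − a/2), solve the quadratic for a:
a = d − √(d² − 2M_n/(0.85 f'_c b)) = 485 − √(485² − 2 × 267×10⁶/(0.85 × 24 × 405)) = 71.97 mm.
A_s = 0.85 f'_c a b / f_y = 0.85 × 24 × 71.97 × 405 / 400 = 1486.5 mm².

A_s ≈ 1490 mm²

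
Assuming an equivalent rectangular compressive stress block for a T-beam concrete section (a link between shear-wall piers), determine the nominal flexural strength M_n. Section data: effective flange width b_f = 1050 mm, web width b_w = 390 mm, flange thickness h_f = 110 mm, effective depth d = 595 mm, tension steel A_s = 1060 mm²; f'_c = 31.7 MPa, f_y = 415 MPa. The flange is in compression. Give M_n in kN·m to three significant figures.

M_n ≈ 258 kN·m

Tension: T = A_s f_y = 1060 × 415 = 439900 N.
Try a within the flange: a = T/(0.85 f'_c b_f) = 439900/(0.85 × 31.7 × 1050) = 15.55 mm.
Since a = 15.55 ≤ h_f = 110 mm, the stress block lies entirely in the flange; analyse as a rectangular beam of width b_f.
M_n = T(d − a/2) = 439900 × (595 − 7.775) = 258.32 × 10⁶ N·mm.
M_n = 258.32 kN·m.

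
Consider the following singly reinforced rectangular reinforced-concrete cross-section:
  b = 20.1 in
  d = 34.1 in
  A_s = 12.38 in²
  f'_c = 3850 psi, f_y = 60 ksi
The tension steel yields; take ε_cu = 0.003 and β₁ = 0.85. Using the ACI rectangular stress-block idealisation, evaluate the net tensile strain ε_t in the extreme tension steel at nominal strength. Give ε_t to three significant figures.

ε_t ≈ 0.00470

a = A_s f_y/(0.85 f'_c b) = 11.293 in.
β₁ = 0.85, so c = a/β₁ = 11.293/0.85 = 13.286 in.
From the linear strain diagram with ε_cu = 0.003: ε_t = 0.003 (d − c)/c = 0.003 × (34.1 − 13.286)/13.286 = 0.00470.
ε_t is between 0.004 and 0.005 — transition zone.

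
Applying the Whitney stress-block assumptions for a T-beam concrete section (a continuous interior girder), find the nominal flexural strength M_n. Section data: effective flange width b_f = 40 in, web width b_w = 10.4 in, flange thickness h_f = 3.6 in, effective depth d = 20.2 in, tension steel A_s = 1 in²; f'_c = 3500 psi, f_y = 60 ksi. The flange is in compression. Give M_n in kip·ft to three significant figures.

Tension: T = A_s f_y = 1 × 60 = 60 kips.
Try a within the flange: a = T/(0.85 f'_c b_f) = 60/(0.85 × 3.5 × 40) = 0.504 in.
Since a = 0.504 ≤ h_f = 3.6 in, the stress block lies entirely in the flange; analyse as a rectangular beam of width b_f.
M_n = T(d − a/2) = 60 × (20.2 − 0.252) = 1196.9 kip·in.
M_n = 1196.9/12 = 99.74 kip·ft.

M_n ≈ 99.7 kip·ft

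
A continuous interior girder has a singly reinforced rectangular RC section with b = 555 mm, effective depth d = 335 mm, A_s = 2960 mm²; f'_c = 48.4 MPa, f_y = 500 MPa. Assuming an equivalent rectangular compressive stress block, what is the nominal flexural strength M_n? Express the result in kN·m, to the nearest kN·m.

T = A_s f_y = 2960 × 500 = 1480000 N = 1480 kN.
From C = T: a = T/(0.85 f'_c b) = 1480000/(0.85 × 48.4 × 555) = 64.82 mm.
M_n = T(d − a/2) = 1480 kN × (335 − 32.41) mm = 447.83 kN·m.

M_n ≈ 448 kN·m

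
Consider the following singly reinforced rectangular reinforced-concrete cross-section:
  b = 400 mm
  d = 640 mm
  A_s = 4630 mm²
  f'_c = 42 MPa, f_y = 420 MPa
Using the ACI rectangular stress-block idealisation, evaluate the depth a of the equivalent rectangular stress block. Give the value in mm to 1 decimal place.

T = A_s f_y = 4630 × 420 = 1944600 N = 1944.6 kN.
Setting C = 0.85 f'_c a b equal to T: a = 1944600/(0.85 × 42 × 400) = 136.2 mm.

a ≈ 136.2 mm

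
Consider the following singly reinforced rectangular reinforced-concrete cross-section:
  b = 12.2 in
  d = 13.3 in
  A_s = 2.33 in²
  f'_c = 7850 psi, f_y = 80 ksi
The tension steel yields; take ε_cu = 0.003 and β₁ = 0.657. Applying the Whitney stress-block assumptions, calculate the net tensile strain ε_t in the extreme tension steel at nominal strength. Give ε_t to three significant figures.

a = A_s f_y/(0.85 f'_c b) = 2.290 in.
β₁ = 0.657, so c = a/β₁ = 2.290/0.657 = 3.486 in.
From the linear strain diagram with ε_cu = 0.003: ε_t = 0.003 (d − c)/c = 0.003 × (13.3 − 3.486)/3.486 = 0.00845.
Since ε_t ≥ 0.005, the section is tension-controlled.

ε_t ≈ 0.00845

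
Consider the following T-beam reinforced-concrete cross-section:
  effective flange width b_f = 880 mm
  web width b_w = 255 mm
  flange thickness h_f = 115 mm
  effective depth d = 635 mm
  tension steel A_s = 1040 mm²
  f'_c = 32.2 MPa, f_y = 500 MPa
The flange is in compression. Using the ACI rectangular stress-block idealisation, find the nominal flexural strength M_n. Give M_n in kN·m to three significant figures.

Tension: T = A_s f_y = 1040 × 500 = 520000 N.
Try a within the flange: a = T/(0.85 f'_c b_f) = 520000/(0.85 × 32.2 × 880) = 21.59 mm.
Since a = 21.59 ≤ h_f = 115 mm, the stress block lies entirely in the flange; analyse as a rectangular beam of width b_f.
M_n = T(d − a/2) = 520000 × (635 − 10.795) = 324.59 × 10⁶ N·mm.
M_n = 324.59 kN·m.

M_n ≈ 325 kN·m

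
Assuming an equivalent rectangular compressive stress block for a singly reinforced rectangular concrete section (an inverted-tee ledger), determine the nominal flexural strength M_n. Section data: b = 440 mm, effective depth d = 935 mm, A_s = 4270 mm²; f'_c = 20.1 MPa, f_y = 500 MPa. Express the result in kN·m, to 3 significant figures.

T = A_s f_y = 4270 × 500 = 2135000 N = 2135 kN.
From C = T: a = T/(0.85 f'_c b) = 2135000/(0.85 × 20.1 × 440) = 284.01 mm.
M_n = T(d − a/2) = 2135 kN × (935 − 142.005) mm = 1693.04 kN·m.

M_n ≈ 1690 kN·m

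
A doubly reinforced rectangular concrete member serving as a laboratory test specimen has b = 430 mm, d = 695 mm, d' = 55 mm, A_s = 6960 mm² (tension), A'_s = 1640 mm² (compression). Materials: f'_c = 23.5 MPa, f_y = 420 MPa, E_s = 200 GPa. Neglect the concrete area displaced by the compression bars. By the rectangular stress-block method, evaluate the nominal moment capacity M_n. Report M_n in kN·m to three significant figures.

M_n ≈ 1700 kN·m

Assume both tension and compression steel yield.
Net tension couple steel: A_s − A'_s = 5320 mm².
a = (A_s − A'_s) f_y / (0.85 f'_c b) = 2234400/(0.85 × 23.5 × 430) = 260.14 mm.
c = a/β₁ = 260.14/0.85 = 306.05 mm; ε'_s = 0.003(c − d')/c = 0.0025 ≥ f_y/E_s = 0.0021, so compression steel does yield.
M_n = (A_s − A'_s) f_y (d − a/2) + A'_s f_y (d − d') = [2234400 × (695 − 130.07) + 688800 × (695 − 55)] × 10⁻⁶ = 1262.28 + 440.83 = 1703.11 kN·m.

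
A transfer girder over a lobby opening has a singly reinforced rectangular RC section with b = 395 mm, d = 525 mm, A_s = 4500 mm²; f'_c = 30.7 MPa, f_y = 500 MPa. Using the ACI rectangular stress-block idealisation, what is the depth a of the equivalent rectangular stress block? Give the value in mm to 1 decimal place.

a ≈ 218.3 mm

T = A_s f_y = 4500 × 500 = 2250000 N = 2250 kN.
Setting C = 0.85 f'_c a b equal to T: a = 2250000/(0.85 × 30.7 × 395) = 218.3 mm.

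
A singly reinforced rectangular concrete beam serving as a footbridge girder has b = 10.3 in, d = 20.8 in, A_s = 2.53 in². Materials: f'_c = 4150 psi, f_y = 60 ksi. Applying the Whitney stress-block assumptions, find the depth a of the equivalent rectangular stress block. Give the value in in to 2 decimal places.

a ≈ 4.18 in

T = A_s f_y = 2.53 × 60 = 151.8 kips.
a = T/(0.85 f'_c b) = 151.8/(0.85 × 4.15 × 10.3) = 4.18 in.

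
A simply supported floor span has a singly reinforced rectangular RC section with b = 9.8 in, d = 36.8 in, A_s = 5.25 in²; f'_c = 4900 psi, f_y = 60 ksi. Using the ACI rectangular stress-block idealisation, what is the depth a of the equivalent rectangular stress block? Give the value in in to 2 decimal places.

T = A_s f_y = 5.25 × 60 = 315 kips.
a = T/(0.85 f'_c b) = 315/(0.85 × 4.9 × 9.8) = 7.72 in.

a ≈ 7.72 in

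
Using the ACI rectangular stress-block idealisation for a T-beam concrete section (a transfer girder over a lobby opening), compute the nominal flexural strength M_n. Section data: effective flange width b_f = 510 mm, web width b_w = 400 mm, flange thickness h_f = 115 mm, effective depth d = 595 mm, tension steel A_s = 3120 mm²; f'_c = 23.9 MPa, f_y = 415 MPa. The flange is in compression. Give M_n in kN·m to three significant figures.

Tension: T = A_s f_y = 3120 × 415 = 1294800 N.
Try a within the flange: a = T/(0.85 f'_c b_f) = 1294800/(0.85 × 23.9 × 510) = 124.97 mm.
a = 124.97 > h_f = 115 mm: the block extends into the web. Split into flange-overhang and web parts.
C_f = 0.85 f'_c (b_f − b_w) h_f = 0.85 × 23.9 × (510 − 400) × 115 = 256985 N.
Remaining web compression depth: a_w = (T − C_f)/(0.85 f'_c b_w) = (1294800 − 256985)/(0.85 × 23.9 × 400) = 127.72 mm.
M_n = C_f(d − h_f/2) + (T − C_f)(d − a_w/2) = 256985 × (595 − 57.5) + 1037815 × (595 − 63.86) = 138.13 + 551.23 = 689.36 × 10⁶ N·mm.
M_n = 689.36 kN·m.

M_n ≈ 689 kN·m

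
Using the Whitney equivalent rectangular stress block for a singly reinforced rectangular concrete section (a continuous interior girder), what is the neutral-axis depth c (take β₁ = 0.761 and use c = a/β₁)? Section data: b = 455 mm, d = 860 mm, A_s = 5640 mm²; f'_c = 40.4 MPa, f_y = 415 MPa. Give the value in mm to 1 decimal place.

T = A_s f_y = 5640 × 415 = 2340600 N = 2340.6 kN.
Setting C = 0.85 f'_c a b equal to T: a = 2340600/(0.85 × 40.4 × 455) = 149.801 mm.
With β₁ = 0.761, c = a/β₁ = 149.801/0.761 = 196.8 mm.

c ≈ 196.8 mm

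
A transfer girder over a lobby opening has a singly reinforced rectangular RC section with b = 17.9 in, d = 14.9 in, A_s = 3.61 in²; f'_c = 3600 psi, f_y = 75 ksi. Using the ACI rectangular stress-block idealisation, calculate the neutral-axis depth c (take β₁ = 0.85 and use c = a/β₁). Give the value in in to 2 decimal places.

T = A_s f_y = 3.61 × 75 = 270.75 kips.
a = T/(0.85 f'_c b) = 270.75/(0.85 × 3.6 × 17.9) = 4.9430 in.
With β₁ = 0.85, c = a/β₁ = 4.9430/0.85 = 5.82 in.

c ≈ 5.82 in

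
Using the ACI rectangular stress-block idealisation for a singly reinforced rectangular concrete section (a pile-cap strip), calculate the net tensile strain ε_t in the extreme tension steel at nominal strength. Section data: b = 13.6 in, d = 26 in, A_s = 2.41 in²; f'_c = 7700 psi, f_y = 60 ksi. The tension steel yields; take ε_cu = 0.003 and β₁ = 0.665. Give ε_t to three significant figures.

ε_t ≈ 0.0289

a = A_s f_y/(0.85 f'_c b) = 1.625 in.
β₁ = 0.665, so c = a/β₁ = 1.625/0.665 = 2.444 in.
From the linear strain diagram with ε_cu = 0.003: ε_t = 0.003 (d − c)/c = 0.003 × (26 − 2.444)/2.444 = 0.0289.
Since ε_t ≥ 0.005, the section is tension-controlled.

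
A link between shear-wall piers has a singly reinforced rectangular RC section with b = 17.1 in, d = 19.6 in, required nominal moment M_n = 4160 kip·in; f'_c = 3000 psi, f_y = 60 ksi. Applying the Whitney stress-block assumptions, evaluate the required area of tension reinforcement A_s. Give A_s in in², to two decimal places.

From M_n = 0.85 f'_c a b (d − a/2):
a = d − √(d² − 2M_n/(0.85 f'_c b)) = 19.6 − √(19.6² − 2 × 4160/(0.85 × 3 × 17.1)) = 5.695 in.
A_s = 0.85 f'_c a b / f_y = 0.85 × 3 × 5.695 × 17.1 / 60 = 4.139 in².

A_s ≈ 4.14 in²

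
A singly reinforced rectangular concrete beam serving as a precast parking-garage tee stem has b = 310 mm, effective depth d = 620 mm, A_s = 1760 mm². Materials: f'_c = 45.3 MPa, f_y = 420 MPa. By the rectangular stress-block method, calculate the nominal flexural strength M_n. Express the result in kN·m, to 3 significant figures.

M_n ≈ 435 kN·m

T = A_s f_y = 1760 × 420 = 739200 N = 739.2 kN.
From C = T: a = T/(0.85 f'_c b) = 739200/(0.85 × 45.3 × 310) = 61.93 mm.
M_n = T(d − a/2) = 739.2 kN × (620 − 30.965) mm = 435.41 kN·m.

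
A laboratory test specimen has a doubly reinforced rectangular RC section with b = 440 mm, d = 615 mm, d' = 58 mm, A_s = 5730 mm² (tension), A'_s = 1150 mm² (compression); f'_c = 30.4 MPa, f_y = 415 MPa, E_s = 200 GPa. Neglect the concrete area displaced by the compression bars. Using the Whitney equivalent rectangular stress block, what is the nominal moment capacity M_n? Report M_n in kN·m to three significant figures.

Assume both tension and compression steel yield.
Net tension couple steel: A_s − A'_s = 4580 mm².
a = (A_s − A'_s) f_y / (0.85 f'_c b) = 1900700/(0.85 × 30.4 × 440) = 167.17 mm.
c = a/β₁ = 167.17/0.833 = 200.68 mm; ε'_s = 0.003(c − d')/c = 0.0021 ≥ f_y/E_s = 0.0021, so compression steel does yield.
M_n = (A_s − A'_s) f_y (d − a/2) + A'_s f_y (d − d') = [1900700 × (615 − 83.585) + 477250 × (615 − 58)] × 10⁻⁶ = 1010.06 + 265.83 = 1275.89 kN·m.

M_n ≈ 1280 kN·m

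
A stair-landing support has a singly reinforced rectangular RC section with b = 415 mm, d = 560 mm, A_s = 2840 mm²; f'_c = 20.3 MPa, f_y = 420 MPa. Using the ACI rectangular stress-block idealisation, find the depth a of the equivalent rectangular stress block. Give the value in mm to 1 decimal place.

T = A_s f_y = 2840 × 420 = 1192800 N = 1192.8 kN.
Setting C = 0.85 f'_c a b equal to T: a = 1192800/(0.85 × 20.3 × 415) = 166.6 mm.

a ≈ 166.6 mm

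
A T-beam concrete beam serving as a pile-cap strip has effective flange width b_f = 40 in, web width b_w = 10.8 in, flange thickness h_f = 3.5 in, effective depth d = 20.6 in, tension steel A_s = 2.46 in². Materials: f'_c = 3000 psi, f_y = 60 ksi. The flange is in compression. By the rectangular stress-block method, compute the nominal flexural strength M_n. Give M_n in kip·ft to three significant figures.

M_n ≈ 244 kip·ft

Tension: T = A_s f_y = 2.46 × 60 = 147.6 kips.
Try a within the flange: a = T/(0.85 f'_c b_f) = 147.6/(0.85 × 3 × 40) = 1.447 in.
Since a = 1.447 ≤ h_f = 3.5 in, the stress block lies entirely in the flange; analyse as a rectangular beam of width b_f.
M_n = T(d − a/2) = 147.6 × (20.6 − 0.7235) = 2933.8 kip·in.
M_n = 2933.8/12 = 244.48 kip·ft.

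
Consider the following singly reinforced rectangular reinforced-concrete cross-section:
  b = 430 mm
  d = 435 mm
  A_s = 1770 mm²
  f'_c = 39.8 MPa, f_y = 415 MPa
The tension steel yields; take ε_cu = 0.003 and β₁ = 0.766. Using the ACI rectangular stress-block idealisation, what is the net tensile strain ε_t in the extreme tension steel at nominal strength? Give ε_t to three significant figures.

ε_t ≈ 0.0168

a = A_s f_y/(0.85 f'_c b) = 50.50 mm.
β₁ = 0.766, so c = a/β₁ = 50.50/0.766 = 65.93 mm.
From the linear strain diagram with ε_cu = 0.003: ε_t = 0.003 (d − c)/c = 0.003 × (435 − 65.93)/65.93 = 0.0168.
Since ε_t ≥ 0.005, the section is tension-controlled.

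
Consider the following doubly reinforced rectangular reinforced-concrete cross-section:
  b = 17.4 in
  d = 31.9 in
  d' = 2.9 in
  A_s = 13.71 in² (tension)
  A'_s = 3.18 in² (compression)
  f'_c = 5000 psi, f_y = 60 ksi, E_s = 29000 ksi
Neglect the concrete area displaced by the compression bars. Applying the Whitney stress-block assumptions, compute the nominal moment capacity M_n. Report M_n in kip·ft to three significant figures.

M_n ≈ 1920 kip·ft

Assume both steels yield.
a = (A_s − A'_s) f_y/(0.85 f'_c b) = (13.71 − 3.18) × 60/(0.85 × 5 × 17.4) = 8.544 in.
c = a/β₁ = 8.544/0.8 = 10.680 in; ε'_s = 0.003(c − d')/c = 0.0022 ≥ ε_y = 0.0021, so the compression steel yields.
M_n = (A_s − A'_s) f_y (d − a/2) + A'_s f_y (d − d') = 631.8 × (31.9 − 4.272) + 190.8 × (31.9 − 2.9) = 17455.4 + 5533.2 = 22988.6 kip·in = 22988.6/12 = 1915.72 kip·ft.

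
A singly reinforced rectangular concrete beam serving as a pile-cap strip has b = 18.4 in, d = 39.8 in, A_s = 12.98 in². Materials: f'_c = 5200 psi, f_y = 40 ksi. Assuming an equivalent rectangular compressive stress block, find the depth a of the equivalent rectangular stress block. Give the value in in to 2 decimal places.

a ≈ 6.38 in

T = A_s f_y = 12.98 × 40 = 519.2 kips.
a = T/(0.85 f'_c b) = 519.2/(0.85 × 5.2 × 18.4) = 6.38 in.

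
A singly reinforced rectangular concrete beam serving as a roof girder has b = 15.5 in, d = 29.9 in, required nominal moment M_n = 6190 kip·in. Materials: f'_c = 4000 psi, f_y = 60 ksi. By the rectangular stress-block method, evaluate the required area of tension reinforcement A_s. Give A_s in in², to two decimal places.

A_s ≈ 3.71 in²

From M_n = 0.85 f'_c a b (d − a/2):
a = d − √(d² − 2M_n/(0.85 f'_c b)) = 29.9 − √(29.9² − 2 × 6190/(0.85 × 4 × 15.5)) = 4.227 in.
A_s = 0.85 f'_c a b / f_y = 0.85 × 4 × 4.227 × 15.5 / 60 = 3.713 in².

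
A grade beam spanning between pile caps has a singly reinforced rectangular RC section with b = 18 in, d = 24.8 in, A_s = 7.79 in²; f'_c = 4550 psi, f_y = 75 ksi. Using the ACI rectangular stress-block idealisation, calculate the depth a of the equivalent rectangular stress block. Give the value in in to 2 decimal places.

T = A_s f_y = 7.79 × 75 = 584.25 kips.
a = T/(0.85 f'_c b) = 584.25/(0.85 × 4.55 × 18) = 8.39 in.

a ≈ 8.39 in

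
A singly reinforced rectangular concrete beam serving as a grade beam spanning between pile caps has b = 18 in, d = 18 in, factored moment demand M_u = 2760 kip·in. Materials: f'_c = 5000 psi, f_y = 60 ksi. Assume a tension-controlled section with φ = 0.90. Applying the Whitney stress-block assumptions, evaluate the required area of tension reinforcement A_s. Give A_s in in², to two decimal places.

A_s ≈ 3.04 in²

M_n = M_u/φ = 2760/0.90 = 3066.67 kip·in.
From M_n = 0.85 f'_c a b (d − a/2):
a = d − √(d² − 2M_n/(0.85 f'_c b)) = 18 − √(18² − 2 × 3066.67/(0.85 × 5 × 18)) = 2.385 in.
A_s = 0.85 f'_c a b / f_y = 0.85 × 5 × 2.385 × 18 / 60 = 3.041 in².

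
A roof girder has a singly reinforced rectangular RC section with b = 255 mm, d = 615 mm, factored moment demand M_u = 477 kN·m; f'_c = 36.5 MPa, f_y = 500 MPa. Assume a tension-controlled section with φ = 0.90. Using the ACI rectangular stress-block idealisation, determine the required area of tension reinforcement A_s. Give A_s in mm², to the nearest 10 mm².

A_s ≈ 1910 mm²

M_n = M_u/φ = 477/0.90 = 530 kN·m.
With M_n = 0.85 f'_c a b (d − a/2), solve the quadratic for a:
a = d − √(d² − 2M_n/(0.85 f'_c b)) = 615 − √(615² − 2 × 530×10⁶/(0.85 × 36.5 × 255)) = 120.79 mm.
A_s = 0.85 f'_c a b / f_y = 0.85 × 36.5 × 120.79 × 255 / 500 = 1911.2 mm².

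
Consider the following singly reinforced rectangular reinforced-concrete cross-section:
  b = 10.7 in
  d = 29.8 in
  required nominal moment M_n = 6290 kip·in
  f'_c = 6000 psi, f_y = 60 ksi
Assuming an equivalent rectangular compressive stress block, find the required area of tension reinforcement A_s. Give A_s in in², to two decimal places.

A_s ≈ 3.78 in²

From M_n = 0.85 f'_c a b (d − a/2):
a = d − √(d² − 2M_n/(0.85 f'_c b)) = 29.8 − √(29.8² − 2 × 6290/(0.85 × 6 × 10.7)) = 4.158 in.
A_s = 0.85 f'_c a b / f_y = 0.85 × 6 × 4.158 × 10.7 / 60 = 3.782 in².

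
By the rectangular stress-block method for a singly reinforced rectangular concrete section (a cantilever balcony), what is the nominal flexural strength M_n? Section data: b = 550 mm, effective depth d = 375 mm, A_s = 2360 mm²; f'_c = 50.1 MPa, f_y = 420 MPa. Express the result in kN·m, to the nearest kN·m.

T = A_s f_y = 2360 × 420 = 991200 N = 991.2 kN.
From C = T: a = T/(0.85 f'_c b) = 991200/(0.85 × 50.1 × 550) = 42.32 mm.
M_n = T(d − a/2) = 991.2 kN × (375 − 21.16) mm = 350.73 kN·m.

M_n ≈ 351 kN·m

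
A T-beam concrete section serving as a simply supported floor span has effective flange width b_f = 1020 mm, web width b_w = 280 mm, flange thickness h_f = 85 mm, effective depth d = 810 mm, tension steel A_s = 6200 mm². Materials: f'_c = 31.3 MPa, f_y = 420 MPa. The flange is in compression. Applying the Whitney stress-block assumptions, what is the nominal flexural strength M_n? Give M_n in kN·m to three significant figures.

Tension: T = A_s f_y = 6200 × 420 = 2604000 N.
Try a within the flange: a = T/(0.85 f'_c b_f) = 2604000/(0.85 × 31.3 × 1020) = 95.96 mm.
a = 95.96 > h_f = 85 mm: the block extends into the web. Split into flange-overhang and web parts.
C_f = 0.85 f'_c (b_f − b_w) h_f = 0.85 × 31.3 × (1020 − 280) × 85 = 1673455 N.
Remaining web compression depth: a_w = (T − C_f)/(0.85 f'_c b_w) = (2604000 − 1673455)/(0.85 × 31.3 × 280) = 124.92 mm.
M_n = C_f(d − h_f/2) + (T − C_f)(d − a_w/2) = 1673455 × (810 − 42.5) + 930545 × (810 − 62.46) = 1284.38 + 695.62 = 1980.00 × 10⁶ N·mm.
M_n = 1980.00 kN·m.

M_n ≈ 1980 kN·m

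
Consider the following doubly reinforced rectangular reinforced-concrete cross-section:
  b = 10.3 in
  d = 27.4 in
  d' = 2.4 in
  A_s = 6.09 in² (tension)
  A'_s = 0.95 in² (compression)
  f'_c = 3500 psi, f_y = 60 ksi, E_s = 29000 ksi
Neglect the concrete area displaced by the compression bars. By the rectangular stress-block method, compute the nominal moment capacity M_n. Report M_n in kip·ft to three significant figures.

Assume both steels yield.
a = (A_s − A'_s) f_y/(0.85 f'_c b) = (6.09 − 0.95) × 60/(0.85 × 3.5 × 10.3) = 10.064 in.
c = a/β₁ = 10.064/0.85 = 11.840 in; ε'_s = 0.003(c − d')/c = 0.0024 ≥ ε_y = 0.0021, so the compression steel yields.
M_n = (A_s − A'_s) f_y (d − a/2) + A'_s f_y (d − d') = 308.4 × (27.4 − 5.032) + 57 × (27.4 − 2.4) = 6898.3 + 1425.0 = 8323.3 kip·in = 8323.3/12 = 693.61 kip·ft.

M_n ≈ 694 kip·ft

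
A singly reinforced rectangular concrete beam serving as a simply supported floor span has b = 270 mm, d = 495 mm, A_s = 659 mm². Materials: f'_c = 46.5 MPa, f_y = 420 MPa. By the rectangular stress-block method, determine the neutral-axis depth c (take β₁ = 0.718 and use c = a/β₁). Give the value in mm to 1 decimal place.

c ≈ 36.1 mm

T = A_s f_y = 659 × 420 = 276780 N = 276.78 kN.
Setting C = 0.85 f'_c a b equal to T: a = 276780/(0.85 × 46.5 × 270) = 25.936 mm.
With β₁ = 0.718, c = a/β₁ = 25.936/0.718 = 36.1 mm.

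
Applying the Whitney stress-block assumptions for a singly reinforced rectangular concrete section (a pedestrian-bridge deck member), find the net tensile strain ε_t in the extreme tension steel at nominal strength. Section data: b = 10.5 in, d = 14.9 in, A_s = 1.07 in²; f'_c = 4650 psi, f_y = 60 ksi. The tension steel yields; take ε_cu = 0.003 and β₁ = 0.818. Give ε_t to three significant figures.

a = A_s f_y/(0.85 f'_c b) = 1.547 in.
β₁ = 0.818, so c = a/β₁ = 1.547/0.818 = 1.891 in.
From the linear strain diagram with ε_cu = 0.003: ε_t = 0.003 (d − c)/c = 0.003 × (14.9 − 1.891)/1.891 = 0.0206.
Since ε_t ≥ 0.005, the section is tension-controlled.

ε_t ≈ 0.0206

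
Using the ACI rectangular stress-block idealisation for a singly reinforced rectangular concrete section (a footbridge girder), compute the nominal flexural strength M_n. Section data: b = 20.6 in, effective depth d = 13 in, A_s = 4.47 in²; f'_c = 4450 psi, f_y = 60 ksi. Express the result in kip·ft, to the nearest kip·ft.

T = A_s f_y = 4.47 × 60 = 268.2 kips.
a = T/(0.85 f'_c b) = 268.2/(0.85 × 4.45 × 20.6) = 3.442 in.
M_n = T(d − a/2) = 268.2 × (13 − 1.721) = 3025.0 kip·in = 3025.0/12 = 252.08 kip·ft.

M_n ≈ 252 kip·ft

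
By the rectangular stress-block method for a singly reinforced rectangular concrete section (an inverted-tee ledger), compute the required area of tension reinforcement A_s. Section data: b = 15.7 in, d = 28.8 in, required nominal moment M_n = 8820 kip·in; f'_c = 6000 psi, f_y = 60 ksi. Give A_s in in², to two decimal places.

From M_n = 0.85 f'_c a b (d − a/2):
a = d − √(d² − 2M_n/(0.85 f'_c b)) = 28.8 − √(28.8² − 2 × 8820/(0.85 × 6 × 15.7)) = 4.119 in.
A_s = 0.85 f'_c a b / f_y = 0.85 × 6 × 4.119 × 15.7 / 60 = 5.497 in².

A_s ≈ 5.50 in²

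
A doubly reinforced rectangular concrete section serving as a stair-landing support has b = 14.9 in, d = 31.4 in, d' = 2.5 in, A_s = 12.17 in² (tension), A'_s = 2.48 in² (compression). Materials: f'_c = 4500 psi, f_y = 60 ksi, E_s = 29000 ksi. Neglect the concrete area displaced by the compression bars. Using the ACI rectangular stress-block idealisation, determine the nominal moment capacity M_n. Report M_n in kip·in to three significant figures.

Assume both steels yield.
a = (A_s − A'_s) f_y/(0.85 f'_c b) = (12.17 − 2.48) × 60/(0.85 × 4.5 × 14.9) = 10.201 in.
c = a/β₁ = 10.201/0.825 = 12.365 in; ε'_s = 0.003(c − d')/c = 0.0024 ≥ ε_y = 0.0021, so the compression steel yields.
M_n = (A_s − A'_s) f_y (d − a/2) + A'_s f_y (d − d') = 581.4 × (31.4 − 5.1005) + 148.8 × (31.4 − 2.5) = 15290.5 + 4300.3 = 19590.8 kip·in.

M_n ≈ 19600 kip·in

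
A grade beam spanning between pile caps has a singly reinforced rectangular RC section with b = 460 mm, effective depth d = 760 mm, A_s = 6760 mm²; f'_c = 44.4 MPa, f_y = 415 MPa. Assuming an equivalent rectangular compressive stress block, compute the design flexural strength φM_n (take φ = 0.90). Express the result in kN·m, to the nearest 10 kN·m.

T = A_s f_y = 6760 × 415 = 2805400 N = 2805.4 kN.
From C = T: a = T/(0.85 f'_c b) = 2805400/(0.85 × 44.4 × 460) = 161.60 mm.
M_n = T(d − a/2) = 2805.4 kN × (760 − 80.8) mm = 1905.43 kN·m.
φM_n = 0.90 × 1905.43 = 1714.89 kN·m.

φM_n ≈ 1710 kN·m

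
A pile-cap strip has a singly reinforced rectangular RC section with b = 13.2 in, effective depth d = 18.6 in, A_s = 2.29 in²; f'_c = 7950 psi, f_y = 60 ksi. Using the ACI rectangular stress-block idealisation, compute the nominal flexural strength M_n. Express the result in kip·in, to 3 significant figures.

M_n ≈ 2450 kip·in

T = A_s f_y = 2.29 × 60 = 137.4 kips.
a = T/(0.85 f'_c b) = 137.4/(0.85 × 7.95 × 13.2) = 1.540 in.
M_n = T(d − a/2) = 137.4 × (18.6 − 0.77) = 2449.8 kip·in.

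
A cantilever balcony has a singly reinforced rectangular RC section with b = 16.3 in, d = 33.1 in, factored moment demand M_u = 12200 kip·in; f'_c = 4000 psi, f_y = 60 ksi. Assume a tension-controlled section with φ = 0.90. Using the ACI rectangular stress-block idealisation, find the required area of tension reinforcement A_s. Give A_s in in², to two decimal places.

A_s ≈ 7.83 in²

M_n = M_u/φ = 12200/0.90 = 13555.6 kip·in.
From M_n = 0.85 f'_c a b (d − a/2):
a = d − √(d² − 2M_n/(0.85 f'_c b)) = 33.1 − √(33.1² − 2 × 13555.6/(0.85 × 4 × 16.3)) = 8.475 in.
A_s = 0.85 f'_c a b / f_y = 0.85 × 4 × 8.475 × 16.3 / 60 = 7.828 in².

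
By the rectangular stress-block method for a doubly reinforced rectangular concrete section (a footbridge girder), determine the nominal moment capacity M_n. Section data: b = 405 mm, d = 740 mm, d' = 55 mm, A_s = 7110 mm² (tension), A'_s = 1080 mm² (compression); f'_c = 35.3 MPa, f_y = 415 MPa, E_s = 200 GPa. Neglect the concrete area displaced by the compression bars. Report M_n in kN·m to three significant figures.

Assume both tension and compression steel yield.
Net tension couple steel: A_s − A'_s = 6030 mm².
a = (A_s − A'_s) f_y / (0.85 f'_c b) = 2502450/(0.85 × 35.3 × 405) = 205.93 mm.
c = a/β₁ = 205.93/0.798 = 258.06 mm; ε'_s = 0.003(c − d')/c = 0.0024 ≥ f_y/E_s = 0.0021, so compression steel does yield.
M_n = (A_s − A'_s) f_y (d − a/2) + A'_s f_y (d − d') = [2502450 × (740 − 102.965) + 448200 × (740 − 55)] × 10⁻⁶ = 1594.15 + 307.02 = 1901.17 kN·m.

M_n ≈ 1900 kN·m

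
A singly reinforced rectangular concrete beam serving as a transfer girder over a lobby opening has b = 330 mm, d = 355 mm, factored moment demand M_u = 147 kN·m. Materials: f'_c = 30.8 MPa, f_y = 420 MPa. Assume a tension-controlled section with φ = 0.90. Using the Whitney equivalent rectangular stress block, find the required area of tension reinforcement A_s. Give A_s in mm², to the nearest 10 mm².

A_s ≈ 1190 mm²

M_n = M_u/φ = 147/0.90 = 163.333 kN·m.
With M_n = 0.85 f'_c a b (d − a/2), solve the quadratic for a:
a = d − √(d² − 2M_n/(0.85 f'_c b)) = 355 − √(355² − 2 × 163.333×10⁶/(0.85 × 30.8 × 330)) = 57.99 mm.
A_s = 0.85 f'_c a b / f_y = 0.85 × 30.8 × 57.99 × 330 / 420 = 1192.9 mm².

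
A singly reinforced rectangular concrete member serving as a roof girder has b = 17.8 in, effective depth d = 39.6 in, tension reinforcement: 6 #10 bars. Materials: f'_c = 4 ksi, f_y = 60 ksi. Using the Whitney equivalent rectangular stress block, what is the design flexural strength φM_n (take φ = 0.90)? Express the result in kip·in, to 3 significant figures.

A_s = 6 × 1.27 = 7.62 in².
T = A_s f_y = 7.62 × 60 = 457.2 kips.
a = T/(0.85 f'_c b) = 457.2/(0.85 × 4 × 17.8) = 7.555 in.
M_n = T(d − a/2) = 457.2 × (39.6 − 3.7775) = 16378.0 kip·in.
φM_n = 0.90 × 16378.0 = 14740.2 kip·in.

φM_n ≈ 14700 kip·in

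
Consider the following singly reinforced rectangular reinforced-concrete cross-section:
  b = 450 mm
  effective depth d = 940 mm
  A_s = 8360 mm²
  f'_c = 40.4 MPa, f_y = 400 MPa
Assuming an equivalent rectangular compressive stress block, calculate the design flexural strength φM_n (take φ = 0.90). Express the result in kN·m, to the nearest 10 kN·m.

φM_n ≈ 2500 kN·m

T = A_s f_y = 8360 × 400 = 3344000 N = 3344 kN.
From C = T: a = T/(0.85 f'_c b) = 3344000/(0.85 × 40.4 × 450) = 216.40 mm.
M_n = T(d − a/2) = 3344 kN × (940 − 108.2) mm = 2781.54 kN·m.
φM_n = 0.90 × 2781.54 = 2503.39 kN·m.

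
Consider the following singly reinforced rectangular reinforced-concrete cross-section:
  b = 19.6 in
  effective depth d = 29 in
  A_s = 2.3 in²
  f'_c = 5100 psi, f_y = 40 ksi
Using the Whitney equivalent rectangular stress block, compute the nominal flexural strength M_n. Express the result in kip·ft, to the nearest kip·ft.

M_n ≈ 218 kip·ft

T = A_s f_y = 2.3 × 40 = 92 kips.
a = T/(0.85 f'_c b) = 92/(0.85 × 5.1 × 19.6) = 1.083 in.
M_n = T(d − a/2) = 92 × (29 − 0.5415) = 2618.2 kip·in = 2618.2/12 = 218.18 kip·ft.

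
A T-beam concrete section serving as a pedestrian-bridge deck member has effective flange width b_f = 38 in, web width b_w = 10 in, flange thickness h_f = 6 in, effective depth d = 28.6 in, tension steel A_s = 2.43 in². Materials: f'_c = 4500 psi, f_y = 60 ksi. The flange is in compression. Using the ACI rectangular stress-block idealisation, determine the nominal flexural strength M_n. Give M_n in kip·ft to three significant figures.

Tension: T = A_s f_y = 2.43 × 60 = 145.8 kips.
Try a within the flange: a = T/(0.85 f'_c b_f) = 145.8/(0.85 × 4.5 × 38) = 1.003 in.
Since a = 1.003 ≤ h_f = 6 in, the stress block lies entirely in the flange; analyse as a rectangular beam of width b_f.
M_n = T(d − a/2) = 145.8 × (28.6 − 0.5015) = 4096.8 kip·in.
M_n = 4096.8/12 = 341.40 kip·ft.

M_n ≈ 341 kip·ft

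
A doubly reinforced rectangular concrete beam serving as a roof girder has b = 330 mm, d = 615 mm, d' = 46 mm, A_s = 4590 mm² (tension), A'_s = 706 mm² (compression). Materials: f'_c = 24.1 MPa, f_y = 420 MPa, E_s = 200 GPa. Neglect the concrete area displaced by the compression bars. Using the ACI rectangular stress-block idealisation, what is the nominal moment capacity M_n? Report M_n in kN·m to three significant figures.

Assume both tension and compression steel yield.
Net tension couple steel: A_s − A'_s = 3884 mm².
a = (A_s − A'_s) f_y / (0.85 f'_c b) = 1631280/(0.85 × 24.1 × 330) = 241.31 mm.
c = a/β₁ = 241.31/0.85 = 283.89 mm; ε'_s = 0.003(c − d')/c = 0.0025 ≥ f_y/E_s = 0.0021, so compression steel does yield.
M_n = (A_s − A'_s) f_y (d − a/2) + A'_s f_y (d − d') = [1631280 × (615 − 120.655) + 296520 × (615 − 46)] × 10⁻⁶ = 806.42 + 168.72 = 975.14 kN·m.

M_n ≈ 975 kN·m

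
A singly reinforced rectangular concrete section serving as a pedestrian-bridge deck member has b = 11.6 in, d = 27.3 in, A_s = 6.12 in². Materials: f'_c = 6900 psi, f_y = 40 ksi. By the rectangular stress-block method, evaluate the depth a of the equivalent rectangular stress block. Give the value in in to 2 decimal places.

a ≈ 3.60 in

T = A_s f_y = 6.12 × 40 = 244.8 kips.
a = T/(0.85 f'_c b) = 244.8/(0.85 × 6.9 × 11.6) = 3.60 in.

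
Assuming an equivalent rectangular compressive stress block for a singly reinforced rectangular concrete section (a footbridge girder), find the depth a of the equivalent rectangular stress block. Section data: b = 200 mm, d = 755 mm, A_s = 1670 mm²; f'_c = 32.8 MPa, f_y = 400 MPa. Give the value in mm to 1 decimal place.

T = A_s f_y = 1670 × 400 = 668000 N = 668 kN.
Setting C = 0.85 f'_c a b equal to T: a = 668000/(0.85 × 32.8 × 200) = 119.8 mm.

a ≈ 119.8 mm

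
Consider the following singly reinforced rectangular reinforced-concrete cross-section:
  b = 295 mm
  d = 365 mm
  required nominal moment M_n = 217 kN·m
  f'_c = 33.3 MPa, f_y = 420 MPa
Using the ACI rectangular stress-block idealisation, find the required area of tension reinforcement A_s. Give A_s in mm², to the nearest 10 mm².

With M_n = 0.85 f'_c a b (d − a/2), solve the quadratic for a:
a = d − √(d² − 2M_n/(0.85 f'_c b)) = 365 − √(365² − 2 × 217×10⁶/(0.85 × 33.3 × 295)) = 79.96 mm.
A_s = 0.85 f'_c a b / f_y = 0.85 × 33.3 × 79.96 × 295 / 420 = 1589.7 mm².

A_s ≈ 1590 mm²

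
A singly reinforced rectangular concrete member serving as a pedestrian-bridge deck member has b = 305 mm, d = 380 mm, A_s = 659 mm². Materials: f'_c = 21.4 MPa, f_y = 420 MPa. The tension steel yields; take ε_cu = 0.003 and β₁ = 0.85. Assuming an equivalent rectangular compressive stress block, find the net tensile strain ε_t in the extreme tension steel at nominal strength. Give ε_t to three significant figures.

a = A_s f_y/(0.85 f'_c b) = 49.89 mm.
β₁ = 0.85, so c = a/β₁ = 49.89/0.85 = 58.69 mm.
From the linear strain diagram with ε_cu = 0.003: ε_t = 0.003 (d − c)/c = 0.003 × (380 − 58.69)/58.69 = 0.0164.
Since ε_t ≥ 0.005, the section is tension-controlled.

ε_t ≈ 0.0164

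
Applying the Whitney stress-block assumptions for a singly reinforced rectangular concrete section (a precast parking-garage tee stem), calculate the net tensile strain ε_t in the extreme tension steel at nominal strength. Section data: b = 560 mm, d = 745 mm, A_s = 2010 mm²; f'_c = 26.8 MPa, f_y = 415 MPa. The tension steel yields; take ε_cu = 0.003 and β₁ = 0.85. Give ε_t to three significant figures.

ε_t ≈ 0.0261

a = A_s f_y/(0.85 f'_c b) = 65.39 mm.
β₁ = 0.85, so c = a/β₁ = 65.39/0.85 = 76.93 mm.
From the linear strain diagram with ε_cu = 0.003: ε_t = 0.003 (d − c)/c = 0.003 × (745 − 76.93)/76.93 = 0.0261.
Since ε_t ≥ 0.005, the section is tension-controlled.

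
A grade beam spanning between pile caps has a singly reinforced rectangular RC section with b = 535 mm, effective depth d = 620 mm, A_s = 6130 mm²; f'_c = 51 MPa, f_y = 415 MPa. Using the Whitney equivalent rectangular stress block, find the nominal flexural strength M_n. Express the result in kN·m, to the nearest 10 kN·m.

M_n ≈ 1440 kN·m

T = A_s f_y = 6130 × 415 = 2543950 N = 2543.95 kN.
From C = T: a = T/(0.85 f'_c b) = 2543950/(0.85 × 51 × 535) = 109.69 mm.
M_n = T(d − a/2) = 2543.95 kN × (620 − 54.845) mm = 1437.73 kN·m.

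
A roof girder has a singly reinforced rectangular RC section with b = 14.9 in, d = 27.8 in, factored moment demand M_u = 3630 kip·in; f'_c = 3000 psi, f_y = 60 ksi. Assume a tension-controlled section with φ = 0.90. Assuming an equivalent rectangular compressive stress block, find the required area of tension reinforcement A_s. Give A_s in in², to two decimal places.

A_s ≈ 2.61 in²

M_n = M_u/φ = 3630/0.90 = 4033.33 kip·in.
From M_n = 0.85 f'_c a b (d − a/2):
a = d − √(d² − 2M_n/(0.85 f'_c b)) = 27.8 − √(27.8² − 2 × 4033.33/(0.85 × 3 × 14.9)) = 4.124 in.
A_s = 0.85 f'_c a b / f_y = 0.85 × 3 × 4.124 × 14.9 / 60 = 2.612 in².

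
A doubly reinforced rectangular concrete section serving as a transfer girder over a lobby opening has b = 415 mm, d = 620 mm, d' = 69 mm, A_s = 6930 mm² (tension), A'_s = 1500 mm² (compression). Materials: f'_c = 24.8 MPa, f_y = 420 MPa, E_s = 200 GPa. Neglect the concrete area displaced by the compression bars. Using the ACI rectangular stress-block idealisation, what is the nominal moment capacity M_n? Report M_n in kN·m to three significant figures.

M_n ≈ 1460 kN·m

Assume both tension and compression steel yield.
Net tension couple steel: A_s − A'_s = 5430 mm².
a = (A_s − A'_s) f_y / (0.85 f'_c b) = 2280600/(0.85 × 24.8 × 415) = 260.69 mm.
c = a/β₁ = 260.69/0.85 = 306.69 mm; ε'_s = 0.003(c − d')/c = 0.0023 ≥ f_y/E_s = 0.0021, so compression steel does yield.
M_n = (A_s − A'_s) f_y (d − a/2) + A'_s f_y (d − d') = [2280600 × (620 − 130.345) + 630000 × (620 − 69)] × 10⁻⁶ = 1116.71 + 347.13 = 1463.84 kN·m.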